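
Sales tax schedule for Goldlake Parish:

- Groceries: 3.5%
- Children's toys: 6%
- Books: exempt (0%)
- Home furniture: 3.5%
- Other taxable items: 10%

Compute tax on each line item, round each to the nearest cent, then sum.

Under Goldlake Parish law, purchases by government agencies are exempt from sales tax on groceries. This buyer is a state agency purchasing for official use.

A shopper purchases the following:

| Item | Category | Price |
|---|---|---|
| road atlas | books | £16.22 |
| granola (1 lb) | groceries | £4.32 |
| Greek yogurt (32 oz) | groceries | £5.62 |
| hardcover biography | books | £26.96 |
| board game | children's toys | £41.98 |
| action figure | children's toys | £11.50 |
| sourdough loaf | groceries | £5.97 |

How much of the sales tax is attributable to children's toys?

Board game £41.98: children's toys → 6% → £2.52
Action figure £11.50: children's toys → 6% → £0.69
Tax on children's toys = £2.52 + £0.69 = £3.21

£3.21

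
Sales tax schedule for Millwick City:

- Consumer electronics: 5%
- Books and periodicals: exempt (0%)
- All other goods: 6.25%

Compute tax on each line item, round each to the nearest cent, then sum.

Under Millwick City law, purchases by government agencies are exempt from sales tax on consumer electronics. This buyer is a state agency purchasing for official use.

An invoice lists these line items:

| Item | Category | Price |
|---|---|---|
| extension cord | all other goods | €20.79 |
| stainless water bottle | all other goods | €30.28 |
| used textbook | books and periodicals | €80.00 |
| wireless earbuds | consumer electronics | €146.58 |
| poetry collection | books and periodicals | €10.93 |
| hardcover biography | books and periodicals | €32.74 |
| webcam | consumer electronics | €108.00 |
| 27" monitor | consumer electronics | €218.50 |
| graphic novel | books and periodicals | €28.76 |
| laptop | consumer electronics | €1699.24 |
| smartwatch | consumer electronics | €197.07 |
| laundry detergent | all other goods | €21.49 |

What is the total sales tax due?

Extension cord €20.79: all other goods → 6.25% → €1.30
Stainless water bottle €30.28: all other goods → 6.25% → €1.89
Used textbook €80.00: books and periodicals → 0% → €0.00
Wireless earbuds €146.58: consumer electronics, buyer-exempt → 0% → €0.00
Poetry collection €10.93: books and periodicals → 0% → €0.00
Hardcover biography €32.74: books and periodicals → 0% → €0.00
Webcam €108.00: consumer electronics, buyer-exempt → 0% → €0.00
27" monitor €218.50: consumer electronics, buyer-exempt → 0% → €0.00
Graphic novel €28.76: books and periodicals → 0% → €0.00
Laptop €1699.24: consumer electronics, buyer-exempt → 0% → €0.00
Smartwatch €197.07: consumer electronics, buyer-exempt → 0% → €0.00
Laundry detergent €21.49: all other goods → 6.25% → €1.34
Total tax = €1.30 + €1.89 + €1.34 = €4.53

€4.53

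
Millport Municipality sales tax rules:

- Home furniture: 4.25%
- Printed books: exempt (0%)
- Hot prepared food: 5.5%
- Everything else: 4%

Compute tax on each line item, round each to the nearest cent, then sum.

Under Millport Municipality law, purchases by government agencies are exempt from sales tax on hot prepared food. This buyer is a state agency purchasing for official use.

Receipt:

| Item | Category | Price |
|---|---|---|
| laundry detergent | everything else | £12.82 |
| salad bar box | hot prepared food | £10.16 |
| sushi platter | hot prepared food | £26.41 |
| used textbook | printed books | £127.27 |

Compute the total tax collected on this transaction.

Laundry detergent £12.82: everything else → 4% → £0.51
Salad bar box £10.16: hot prepared food, buyer-exempt → 0% → £0.00
Sushi platter £26.41: hot prepared food, buyer-exempt → 0% → £0.00
Used textbook £127.27: printed books → 0% → £0.00
Total tax = £0.51

£0.51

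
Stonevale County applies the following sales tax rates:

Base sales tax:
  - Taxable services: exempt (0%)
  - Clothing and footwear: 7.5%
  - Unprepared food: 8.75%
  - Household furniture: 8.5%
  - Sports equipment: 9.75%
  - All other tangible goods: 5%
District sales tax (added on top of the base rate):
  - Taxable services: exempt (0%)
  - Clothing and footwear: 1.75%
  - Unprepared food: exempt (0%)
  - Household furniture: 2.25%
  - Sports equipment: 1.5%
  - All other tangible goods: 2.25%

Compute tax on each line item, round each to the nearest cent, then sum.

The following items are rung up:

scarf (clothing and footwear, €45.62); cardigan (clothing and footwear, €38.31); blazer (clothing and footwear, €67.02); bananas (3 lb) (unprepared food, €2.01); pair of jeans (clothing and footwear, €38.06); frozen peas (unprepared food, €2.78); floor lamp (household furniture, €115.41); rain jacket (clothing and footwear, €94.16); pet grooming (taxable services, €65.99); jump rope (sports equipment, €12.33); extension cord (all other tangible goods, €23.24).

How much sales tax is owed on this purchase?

Scarf €45.62: clothing and footwear → 7.5% + 1.75% district = 9.25% → €4.22
Cardigan €38.31: clothing and footwear → 7.5% + 1.75% district = 9.25% → €3.54
Blazer €67.02: clothing and footwear → 7.5% + 1.75% district = 9.25% → €6.20
Bananas (3 lb) €2.01: unprepared food → 8.75% + 0% district = 8.75% → €0.18
Pair of jeans €38.06: clothing and footwear → 7.5% + 1.75% district = 9.25% → €3.52
Frozen peas €2.78: unprepared food → 8.75% + 0% district = 8.75% → €0.24
Floor lamp €115.41: household furniture → 8.5% + 2.25% district = 10.75% → €12.41
Rain jacket €94.16: clothing and footwear → 7.5% + 1.75% district = 9.25% → €8.71
Pet grooming €65.99: taxable services → 0% + 0% district = 0% → €0.00
Jump rope €12.33: sports equipment → 9.75% + 1.5% district = 11.25% → €1.39
Extension cord €23.24: all other tangible goods → 5% + 2.25% district = 7.25% → €1.68
Total tax = €4.22 + €3.54 + €6.20 + €0.18 + €3.52 + €0.24 + €12.41 + €8.71 + €1.39 + €1.68 = €42.09

€42.09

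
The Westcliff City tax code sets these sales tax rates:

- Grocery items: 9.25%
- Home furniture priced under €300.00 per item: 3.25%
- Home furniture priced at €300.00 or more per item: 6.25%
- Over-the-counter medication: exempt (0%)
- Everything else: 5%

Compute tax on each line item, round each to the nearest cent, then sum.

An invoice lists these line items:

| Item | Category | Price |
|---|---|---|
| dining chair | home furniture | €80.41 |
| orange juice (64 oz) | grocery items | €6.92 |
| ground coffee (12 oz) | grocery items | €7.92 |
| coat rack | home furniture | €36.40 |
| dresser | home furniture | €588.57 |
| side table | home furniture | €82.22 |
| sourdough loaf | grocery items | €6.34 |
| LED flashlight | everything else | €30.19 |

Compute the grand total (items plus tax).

€885.69

Dining chair €80.41: home furniture, under €300.00 → 3.25% → €2.61
Orange juice (64 oz) €6.92: grocery items → 9.25% → €0.64
Ground coffee (12 oz) €7.92: grocery items → 9.25% → €0.73
Coat rack €36.40: home furniture, under €300.00 → 3.25% → €1.18
Dresser €588.57: home furniture, €300.00 or more → 6.25% → €36.79
Side table €82.22: home furniture, under €300.00 → 3.25% → €2.67
Sourdough loaf €6.34: grocery items → 9.25% → €0.59
LED flashlight €30.19: everything else → 5% → €1.51
Subtotal = €838.97; tax = €46.72; total due = €885.69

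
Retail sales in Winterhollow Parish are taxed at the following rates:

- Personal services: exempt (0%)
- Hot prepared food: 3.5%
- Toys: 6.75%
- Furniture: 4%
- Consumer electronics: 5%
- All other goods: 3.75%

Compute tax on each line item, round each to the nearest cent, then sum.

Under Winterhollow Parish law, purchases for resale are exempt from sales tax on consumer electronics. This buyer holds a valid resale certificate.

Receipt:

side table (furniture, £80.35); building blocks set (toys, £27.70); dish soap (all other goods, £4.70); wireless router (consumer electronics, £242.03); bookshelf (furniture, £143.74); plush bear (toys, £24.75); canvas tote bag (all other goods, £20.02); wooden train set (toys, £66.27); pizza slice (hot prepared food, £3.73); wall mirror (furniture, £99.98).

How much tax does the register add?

£22.03

Side table £80.35: furniture → 4% → £3.21
Building blocks set £27.70: toys → 6.75% → £1.87
Dish soap £4.70: all other goods → 3.75% → £0.18
Wireless router £242.03: consumer electronics, buyer-exempt → 0% → £0.00
Bookshelf £143.74: furniture → 4% → £5.75
Plush bear £24.75: toys → 6.75% → £1.67
Canvas tote bag £20.02: all other goods → 3.75% → £0.75
Wooden train set £66.27: toys → 6.75% → £4.47
Pizza slice £3.73: hot prepared food → 3.5% → £0.13
Wall mirror £99.98: furniture → 4% → £4.00
Total tax = £3.21 + £1.87 + £0.18 + £5.75 + £1.67 + £0.75 + £4.47 + £0.13 + £4.00 = £22.03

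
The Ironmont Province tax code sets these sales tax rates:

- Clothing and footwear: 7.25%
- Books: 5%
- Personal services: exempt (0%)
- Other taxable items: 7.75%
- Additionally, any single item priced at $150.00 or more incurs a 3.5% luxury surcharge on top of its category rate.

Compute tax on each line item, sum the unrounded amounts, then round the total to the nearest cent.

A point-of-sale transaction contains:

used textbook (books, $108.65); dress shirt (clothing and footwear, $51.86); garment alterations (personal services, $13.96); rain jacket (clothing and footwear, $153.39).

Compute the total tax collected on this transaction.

Used textbook $108.65: books → 5% → $5.4325
Dress shirt $51.86: clothing and footwear → 7.25% → $3.75985
Garment alterations $13.96: personal services → 0% → $0.00
Rain jacket $153.39: clothing and footwear → 7.25% + 3.5% surcharge = 10.75% → $16.489425
Unrounded tax sum = $25.681775 → $25.68

$25.68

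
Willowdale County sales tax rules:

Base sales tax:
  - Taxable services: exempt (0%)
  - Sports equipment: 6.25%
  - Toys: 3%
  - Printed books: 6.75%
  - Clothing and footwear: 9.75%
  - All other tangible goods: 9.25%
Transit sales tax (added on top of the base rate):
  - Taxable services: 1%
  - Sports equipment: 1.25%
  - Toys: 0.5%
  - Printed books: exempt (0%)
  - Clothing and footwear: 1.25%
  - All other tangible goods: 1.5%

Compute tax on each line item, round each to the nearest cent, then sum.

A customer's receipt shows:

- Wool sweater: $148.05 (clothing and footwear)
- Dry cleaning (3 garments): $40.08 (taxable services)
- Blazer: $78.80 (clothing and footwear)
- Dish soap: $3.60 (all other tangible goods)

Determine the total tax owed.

Wool sweater $148.05: clothing and footwear → 9.75% + 1.25% transit = 11% → $16.29
Dry cleaning (3 garments) $40.08: taxable services → 0% + 1% transit = 1% → $0.40
Blazer $78.80: clothing and footwear → 9.75% + 1.25% transit = 11% → $8.67
Dish soap $3.60: all other tangible goods → 9.25% + 1.5% transit = 10.75% → $0.39
Total tax = $16.29 + $0.40 + $8.67 + $0.39 = $25.75

$25.75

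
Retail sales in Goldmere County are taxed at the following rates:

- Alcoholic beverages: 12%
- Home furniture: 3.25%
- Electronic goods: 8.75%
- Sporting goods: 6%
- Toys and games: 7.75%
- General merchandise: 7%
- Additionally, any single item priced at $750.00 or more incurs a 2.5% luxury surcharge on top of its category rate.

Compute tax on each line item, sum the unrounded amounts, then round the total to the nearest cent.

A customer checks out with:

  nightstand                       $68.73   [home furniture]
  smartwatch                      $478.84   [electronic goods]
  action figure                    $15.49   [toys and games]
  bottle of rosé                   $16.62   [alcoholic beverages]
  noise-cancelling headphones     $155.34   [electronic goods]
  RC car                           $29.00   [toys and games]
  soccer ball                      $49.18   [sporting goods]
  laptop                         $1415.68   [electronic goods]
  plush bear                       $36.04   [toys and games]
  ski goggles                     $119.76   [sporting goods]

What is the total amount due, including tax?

Nightstand $68.73: home furniture → 3.25% → $2.233725
Smartwatch $478.84: electronic goods → 8.75% → $41.8985
Action figure $15.49: toys and games → 7.75% → $1.200475
Bottle of rosé $16.62: alcoholic beverages → 12% → $1.9944
Noise-cancelling headphones $155.34: electronic goods → 8.75% → $13.59225
RC car $29.00: toys and games → 7.75% → $2.2475
Soccer ball $49.18: sporting goods → 6% → $2.9508
Laptop $1415.68: electronic goods → 8.75% + 2.5% surcharge = 11.25% → $159.264
Plush bear $36.04: toys and games → 7.75% → $2.7931
Ski goggles $119.76: sporting goods → 6% → $7.1856
Subtotal = $2384.68; unrounded tax = $235.36035 → $235.36; total due = $2620.04

$2620.04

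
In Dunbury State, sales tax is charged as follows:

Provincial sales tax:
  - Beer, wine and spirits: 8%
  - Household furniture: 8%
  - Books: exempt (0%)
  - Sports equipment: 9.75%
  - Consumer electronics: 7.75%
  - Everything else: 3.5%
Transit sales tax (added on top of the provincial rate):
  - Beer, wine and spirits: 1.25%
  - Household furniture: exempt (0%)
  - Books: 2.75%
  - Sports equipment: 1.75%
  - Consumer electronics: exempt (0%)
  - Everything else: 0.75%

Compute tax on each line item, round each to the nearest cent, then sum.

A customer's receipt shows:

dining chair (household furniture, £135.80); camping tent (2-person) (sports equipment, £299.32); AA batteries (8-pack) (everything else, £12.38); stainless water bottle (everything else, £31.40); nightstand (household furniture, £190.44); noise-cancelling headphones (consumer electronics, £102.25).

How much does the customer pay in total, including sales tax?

Dining chair £135.80: household furniture → 8% + 0% transit = 8% → £10.86
Camping tent (2-person) £299.32: sports equipment → 9.75% + 1.75% transit = 11.5% → £34.42
AA batteries (8-pack) £12.38: everything else → 3.5% + 0.75% transit = 4.25% → £0.53
Stainless water bottle £31.40: everything else → 3.5% + 0.75% transit = 4.25% → £1.33
Nightstand £190.44: household furniture → 8% + 0% transit = 8% → £15.24
Noise-cancelling headphones £102.25: consumer electronics → 7.75% + 0% transit = 7.75% → £7.92
Subtotal = £771.59; tax = £70.30; total due = £841.89

£841.89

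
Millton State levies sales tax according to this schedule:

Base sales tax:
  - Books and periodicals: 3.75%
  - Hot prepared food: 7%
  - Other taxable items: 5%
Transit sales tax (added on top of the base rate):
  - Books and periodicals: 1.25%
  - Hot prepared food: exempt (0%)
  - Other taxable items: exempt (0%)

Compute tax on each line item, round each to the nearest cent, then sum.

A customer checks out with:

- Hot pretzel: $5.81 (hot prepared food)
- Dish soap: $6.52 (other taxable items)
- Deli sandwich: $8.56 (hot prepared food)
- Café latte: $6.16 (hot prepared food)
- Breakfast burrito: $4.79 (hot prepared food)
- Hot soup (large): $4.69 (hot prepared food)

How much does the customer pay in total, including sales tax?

Hot pretzel $5.81: hot prepared food → 7% + 0% transit = 7% → $0.41
Dish soap $6.52: other taxable items → 5% + 0% transit = 5% → $0.33
Deli sandwich $8.56: hot prepared food → 7% + 0% transit = 7% → $0.60
Café latte $6.16: hot prepared food → 7% + 0% transit = 7% → $0.43
Breakfast burrito $4.79: hot prepared food → 7% + 0% transit = 7% → $0.34
Hot soup (large) $4.69: hot prepared food → 7% + 0% transit = 7% → $0.33
Subtotal = $36.53; tax = $2.44; total due = $38.97

$38.97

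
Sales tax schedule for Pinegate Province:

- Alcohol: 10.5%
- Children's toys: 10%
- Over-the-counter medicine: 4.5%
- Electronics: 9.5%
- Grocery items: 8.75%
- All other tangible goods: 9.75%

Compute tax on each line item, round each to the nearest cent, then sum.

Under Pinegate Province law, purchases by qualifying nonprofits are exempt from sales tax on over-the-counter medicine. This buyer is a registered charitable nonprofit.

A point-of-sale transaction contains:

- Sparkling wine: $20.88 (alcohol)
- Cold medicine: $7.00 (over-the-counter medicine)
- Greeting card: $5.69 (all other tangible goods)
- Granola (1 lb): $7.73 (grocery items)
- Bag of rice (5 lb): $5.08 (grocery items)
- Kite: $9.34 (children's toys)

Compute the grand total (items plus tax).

Sparkling wine $20.88: alcohol → 10.5% → $2.19
Cold medicine $7.00: over-the-counter medicine, buyer-exempt → 0% → $0.00
Greeting card $5.69: all other tangible goods → 9.75% → $0.55
Granola (1 lb) $7.73: grocery items → 8.75% → $0.68
Bag of rice (5 lb) $5.08: grocery items → 8.75% → $0.44
Kite $9.34: children's toys → 10% → $0.93
Subtotal = $55.72; tax = $4.79; total due = $60.51

$60.51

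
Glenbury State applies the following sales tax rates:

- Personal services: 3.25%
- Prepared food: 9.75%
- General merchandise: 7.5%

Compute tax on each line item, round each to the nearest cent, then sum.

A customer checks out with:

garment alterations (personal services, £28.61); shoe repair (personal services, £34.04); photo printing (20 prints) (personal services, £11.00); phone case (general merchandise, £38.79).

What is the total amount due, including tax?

£117.75

Garment alterations £28.61: personal services → 3.25% → £0.93
Shoe repair £34.04: personal services → 3.25% → £1.11
Photo printing (20 prints) £11.00: personal services → 3.25% → £0.36
Phone case £38.79: general merchandise → 7.5% → £2.91
Subtotal = £112.44; tax = £5.31; total due = £117.75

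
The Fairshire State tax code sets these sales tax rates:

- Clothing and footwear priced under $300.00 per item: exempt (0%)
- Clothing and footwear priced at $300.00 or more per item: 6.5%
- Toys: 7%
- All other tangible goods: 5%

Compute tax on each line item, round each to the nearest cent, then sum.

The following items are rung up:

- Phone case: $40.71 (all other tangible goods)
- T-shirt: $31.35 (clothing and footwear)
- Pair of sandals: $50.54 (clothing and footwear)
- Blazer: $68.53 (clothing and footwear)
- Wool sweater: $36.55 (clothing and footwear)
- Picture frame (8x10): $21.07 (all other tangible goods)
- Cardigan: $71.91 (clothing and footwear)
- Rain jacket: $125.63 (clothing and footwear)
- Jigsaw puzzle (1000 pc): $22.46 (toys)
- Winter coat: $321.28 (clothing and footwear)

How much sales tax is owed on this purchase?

$25.54

Phone case $40.71: all other tangible goods → 5% → $2.04
T-shirt $31.35: clothing and footwear, under $300.00 → 0% → $0.00
Pair of sandals $50.54: clothing and footwear, under $300.00 → 0% → $0.00
Blazer $68.53: clothing and footwear, under $300.00 → 0% → $0.00
Wool sweater $36.55: clothing and footwear, under $300.00 → 0% → $0.00
Picture frame (8x10) $21.07: all other tangible goods → 5% → $1.05
Cardigan $71.91: clothing and footwear, under $300.00 → 0% → $0.00
Rain jacket $125.63: clothing and footwear, under $300.00 → 0% → $0.00
Jigsaw puzzle (1000 pc) $22.46: toys → 7% → $1.57
Winter coat $321.28: clothing and footwear, $300.00 or more → 6.5% → $20.88
Total tax = $2.04 + $1.05 + $1.57 + $20.88 = $25.54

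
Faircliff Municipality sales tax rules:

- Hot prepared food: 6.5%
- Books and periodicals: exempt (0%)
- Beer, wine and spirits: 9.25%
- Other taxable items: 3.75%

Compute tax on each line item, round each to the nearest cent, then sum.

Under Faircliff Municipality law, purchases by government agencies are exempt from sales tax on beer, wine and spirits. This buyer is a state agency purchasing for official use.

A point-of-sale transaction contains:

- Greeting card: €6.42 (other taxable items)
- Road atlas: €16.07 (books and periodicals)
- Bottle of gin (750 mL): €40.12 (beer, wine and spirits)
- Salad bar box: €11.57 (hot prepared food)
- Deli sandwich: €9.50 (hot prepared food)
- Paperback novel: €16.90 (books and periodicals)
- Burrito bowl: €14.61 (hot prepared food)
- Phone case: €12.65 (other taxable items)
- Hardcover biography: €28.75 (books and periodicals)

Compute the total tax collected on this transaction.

€3.03

Greeting card €6.42: other taxable items → 3.75% → €0.24
Road atlas €16.07: books and periodicals → 0% → €0.00
Bottle of gin (750 mL) €40.12: beer, wine and spirits, buyer-exempt → 0% → €0.00
Salad bar box €11.57: hot prepared food → 6.5% → €0.75
Deli sandwich €9.50: hot prepared food → 6.5% → €0.62
Paperback novel €16.90: books and periodicals → 0% → €0.00
Burrito bowl €14.61: hot prepared food → 6.5% → €0.95
Phone case €12.65: other taxable items → 3.75% → €0.47
Hardcover biography €28.75: books and periodicals → 0% → €0.00
Total tax = €0.24 + €0.75 + €0.62 + €0.95 + €0.47 = €3.03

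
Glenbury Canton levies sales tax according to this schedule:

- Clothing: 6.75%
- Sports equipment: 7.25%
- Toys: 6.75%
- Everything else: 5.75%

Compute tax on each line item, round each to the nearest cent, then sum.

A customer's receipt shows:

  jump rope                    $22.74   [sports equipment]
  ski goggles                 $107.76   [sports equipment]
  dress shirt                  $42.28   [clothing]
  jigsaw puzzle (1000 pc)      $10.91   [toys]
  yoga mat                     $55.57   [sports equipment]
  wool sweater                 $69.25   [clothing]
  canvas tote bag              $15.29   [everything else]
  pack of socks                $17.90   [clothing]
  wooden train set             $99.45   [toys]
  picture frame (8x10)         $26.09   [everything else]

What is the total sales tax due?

$32.05

Jump rope $22.74: sports equipment → 7.25% → $1.65
Ski goggles $107.76: sports equipment → 7.25% → $7.81
Dress shirt $42.28: clothing → 6.75% → $2.85
Jigsaw puzzle (1000 pc) $10.91: toys → 6.75% → $0.74
Yoga mat $55.57: sports equipment → 7.25% → $4.03
Wool sweater $69.25: clothing → 6.75% → $4.67
Canvas tote bag $15.29: everything else → 5.75% → $0.88
Pack of socks $17.90: clothing → 6.75% → $1.21
Wooden train set $99.45: toys → 6.75% → $6.71
Picture frame (8x10) $26.09: everything else → 5.75% → $1.50
Total tax = $1.65 + $7.81 + $2.85 + $0.74 + $4.03 + $4.67 + $0.88 + $1.21 + $6.71 + $1.50 = $32.05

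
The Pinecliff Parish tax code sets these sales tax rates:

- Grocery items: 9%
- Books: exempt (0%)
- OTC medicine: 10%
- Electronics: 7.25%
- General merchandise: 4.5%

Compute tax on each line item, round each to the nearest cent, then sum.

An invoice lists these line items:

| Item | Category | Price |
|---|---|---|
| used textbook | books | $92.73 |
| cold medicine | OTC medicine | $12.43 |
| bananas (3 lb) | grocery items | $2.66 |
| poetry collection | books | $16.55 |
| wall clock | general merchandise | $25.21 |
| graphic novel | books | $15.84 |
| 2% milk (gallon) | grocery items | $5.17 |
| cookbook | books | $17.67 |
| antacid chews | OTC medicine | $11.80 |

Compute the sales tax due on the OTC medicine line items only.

Cold medicine $12.43: OTC medicine → 10% → $1.24
Antacid chews $11.80: OTC medicine → 10% → $1.18
Tax on OTC medicine = $1.24 + $1.18 = $2.42

$2.42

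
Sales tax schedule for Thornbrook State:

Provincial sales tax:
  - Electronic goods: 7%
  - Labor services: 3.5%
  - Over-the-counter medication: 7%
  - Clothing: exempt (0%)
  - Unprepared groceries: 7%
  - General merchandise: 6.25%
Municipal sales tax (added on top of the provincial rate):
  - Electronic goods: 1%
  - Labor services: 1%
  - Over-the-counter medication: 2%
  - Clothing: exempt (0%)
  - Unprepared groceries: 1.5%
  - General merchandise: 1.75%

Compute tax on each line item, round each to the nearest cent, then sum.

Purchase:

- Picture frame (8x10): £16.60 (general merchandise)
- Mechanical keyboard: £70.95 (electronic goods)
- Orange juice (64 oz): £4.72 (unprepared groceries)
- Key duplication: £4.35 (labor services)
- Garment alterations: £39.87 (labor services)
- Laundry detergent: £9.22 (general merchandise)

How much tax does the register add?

£10.14

Picture frame (8x10) £16.60: general merchandise → 6.25% + 1.75% municipal = 8% → £1.33
Mechanical keyboard £70.95: electronic goods → 7% + 1% municipal = 8% → £5.68
Orange juice (64 oz) £4.72: unprepared groceries → 7% + 1.5% municipal = 8.5% → £0.40
Key duplication £4.35: labor services → 3.5% + 1% municipal = 4.5% → £0.20
Garment alterations £39.87: labor services → 3.5% + 1% municipal = 4.5% → £1.79
Laundry detergent £9.22: general merchandise → 6.25% + 1.75% municipal = 8% → £0.74
Total tax = £1.33 + £5.68 + £0.40 + £0.20 + £1.79 + £0.74 = £10.14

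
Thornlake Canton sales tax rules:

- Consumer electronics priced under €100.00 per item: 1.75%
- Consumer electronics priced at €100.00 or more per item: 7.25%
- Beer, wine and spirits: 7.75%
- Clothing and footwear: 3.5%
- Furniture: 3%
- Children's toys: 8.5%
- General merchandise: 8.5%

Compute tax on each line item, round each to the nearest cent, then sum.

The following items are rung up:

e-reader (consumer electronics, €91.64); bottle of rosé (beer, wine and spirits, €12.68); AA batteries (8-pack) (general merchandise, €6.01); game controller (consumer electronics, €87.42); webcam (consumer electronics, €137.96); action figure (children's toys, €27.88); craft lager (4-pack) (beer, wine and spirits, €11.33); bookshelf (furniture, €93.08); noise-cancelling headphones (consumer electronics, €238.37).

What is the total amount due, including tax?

€744.31

E-reader €91.64: consumer electronics, under €100.00 → 1.75% → €1.60
Bottle of rosé €12.68: beer, wine and spirits → 7.75% → €0.98
AA batteries (8-pack) €6.01: general merchandise → 8.5% → €0.51
Game controller €87.42: consumer electronics, under €100.00 → 1.75% → €1.53
Webcam €137.96: consumer electronics, €100.00 or more → 7.25% → €10.00
Action figure €27.88: children's toys → 8.5% → €2.37
Craft lager (4-pack) €11.33: beer, wine and spirits → 7.75% → €0.88
Bookshelf €93.08: furniture → 3% → €2.79
Noise-cancelling headphones €238.37: consumer electronics, €100.00 or more → 7.25% → €17.28
Subtotal = €706.37; tax = €37.94; total due = €744.31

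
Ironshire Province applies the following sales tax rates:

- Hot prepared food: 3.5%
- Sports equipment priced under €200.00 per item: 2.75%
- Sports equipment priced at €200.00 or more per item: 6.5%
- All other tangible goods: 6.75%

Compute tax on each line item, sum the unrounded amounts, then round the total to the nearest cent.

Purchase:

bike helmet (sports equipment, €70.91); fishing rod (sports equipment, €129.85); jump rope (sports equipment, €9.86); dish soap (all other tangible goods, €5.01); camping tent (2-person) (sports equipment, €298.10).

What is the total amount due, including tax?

€539.24

Bike helmet €70.91: sports equipment, under €200.00 → 2.75% → €1.950025
Fishing rod €129.85: sports equipment, under €200.00 → 2.75% → €3.570875
Jump rope €9.86: sports equipment, under €200.00 → 2.75% → €0.27115
Dish soap €5.01: all other tangible goods → 6.75% → €0.338175
Camping tent (2-person) €298.10: sports equipment, €200.00 or more → 6.5% → €19.3765
Subtotal = €513.73; unrounded tax = €25.506725 → €25.51; total due = €539.24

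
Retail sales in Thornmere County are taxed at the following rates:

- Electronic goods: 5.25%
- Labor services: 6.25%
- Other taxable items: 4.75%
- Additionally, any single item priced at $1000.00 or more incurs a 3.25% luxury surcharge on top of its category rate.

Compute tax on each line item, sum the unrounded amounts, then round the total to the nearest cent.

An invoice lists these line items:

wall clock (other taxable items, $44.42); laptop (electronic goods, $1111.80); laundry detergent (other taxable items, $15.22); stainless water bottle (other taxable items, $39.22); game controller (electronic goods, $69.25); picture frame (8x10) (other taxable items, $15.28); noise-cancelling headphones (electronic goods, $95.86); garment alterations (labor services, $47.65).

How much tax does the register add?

$111.57

Wall clock $44.42: other taxable items → 4.75% → $2.10995
Laptop $1111.80: electronic goods → 5.25% + 3.25% surcharge = 8.5% → $94.503
Laundry detergent $15.22: other taxable items → 4.75% → $0.72295
Stainless water bottle $39.22: other taxable items → 4.75% → $1.86295
Game controller $69.25: electronic goods → 5.25% → $3.635625
Picture frame (8x10) $15.28: other taxable items → 4.75% → $0.7258
Noise-cancelling headphones $95.86: electronic goods → 5.25% → $5.03265
Garment alterations $47.65: labor services → 6.25% → $2.978125
Unrounded tax sum = $111.57105 → $111.57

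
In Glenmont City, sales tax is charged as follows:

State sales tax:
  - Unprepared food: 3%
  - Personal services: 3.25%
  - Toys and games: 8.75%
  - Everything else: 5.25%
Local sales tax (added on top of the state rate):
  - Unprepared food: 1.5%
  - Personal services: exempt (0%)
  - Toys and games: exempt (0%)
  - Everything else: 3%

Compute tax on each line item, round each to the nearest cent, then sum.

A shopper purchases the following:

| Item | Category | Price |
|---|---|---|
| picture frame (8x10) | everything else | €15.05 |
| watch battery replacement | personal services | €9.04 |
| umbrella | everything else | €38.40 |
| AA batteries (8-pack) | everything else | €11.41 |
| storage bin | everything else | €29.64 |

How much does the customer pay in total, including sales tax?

€111.63

Picture frame (8x10) €15.05: everything else → 5.25% + 3% local = 8.25% → €1.24
Watch battery replacement €9.04: personal services → 3.25% + 0% local = 3.25% → €0.29
Umbrella €38.40: everything else → 5.25% + 3% local = 8.25% → €3.17
AA batteries (8-pack) €11.41: everything else → 5.25% + 3% local = 8.25% → €0.94
Storage bin €29.64: everything else → 5.25% + 3% local = 8.25% → €2.45
Subtotal = €103.54; tax = €8.09; total due = €111.63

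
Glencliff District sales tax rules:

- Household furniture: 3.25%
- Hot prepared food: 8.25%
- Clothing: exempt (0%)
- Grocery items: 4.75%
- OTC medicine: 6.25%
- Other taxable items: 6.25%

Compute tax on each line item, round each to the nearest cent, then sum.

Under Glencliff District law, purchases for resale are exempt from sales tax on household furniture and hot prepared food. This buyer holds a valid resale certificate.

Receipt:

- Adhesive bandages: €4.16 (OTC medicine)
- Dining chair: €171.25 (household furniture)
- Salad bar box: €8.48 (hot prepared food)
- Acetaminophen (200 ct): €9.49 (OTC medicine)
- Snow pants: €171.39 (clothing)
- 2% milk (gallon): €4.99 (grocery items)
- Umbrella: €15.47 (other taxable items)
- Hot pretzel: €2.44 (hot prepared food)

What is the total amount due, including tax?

Adhesive bandages €4.16: OTC medicine → 6.25% → €0.26
Dining chair €171.25: household furniture, buyer-exempt → 0% → €0.00
Salad bar box €8.48: hot prepared food, buyer-exempt → 0% → €0.00
Acetaminophen (200 ct) €9.49: OTC medicine → 6.25% → €0.59
Snow pants €171.39: clothing → 0% → €0.00
2% milk (gallon) €4.99: grocery items → 4.75% → €0.24
Umbrella €15.47: other taxable items → 6.25% → €0.97
Hot pretzel €2.44: hot prepared food, buyer-exempt → 0% → €0.00
Subtotal = €387.67; tax = €2.06; total due = €389.73

€389.73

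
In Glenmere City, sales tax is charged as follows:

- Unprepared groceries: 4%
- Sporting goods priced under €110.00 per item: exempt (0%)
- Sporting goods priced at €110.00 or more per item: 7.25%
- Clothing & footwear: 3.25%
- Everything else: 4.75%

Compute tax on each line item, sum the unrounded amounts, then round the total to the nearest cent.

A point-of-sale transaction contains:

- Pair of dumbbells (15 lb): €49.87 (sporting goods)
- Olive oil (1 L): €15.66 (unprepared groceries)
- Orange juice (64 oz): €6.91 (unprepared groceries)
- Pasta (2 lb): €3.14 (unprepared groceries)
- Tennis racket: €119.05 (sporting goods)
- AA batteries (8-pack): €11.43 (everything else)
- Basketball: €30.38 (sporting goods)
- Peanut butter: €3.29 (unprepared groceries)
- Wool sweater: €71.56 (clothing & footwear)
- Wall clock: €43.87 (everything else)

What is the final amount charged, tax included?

€369.90

Pair of dumbbells (15 lb) €49.87: sporting goods, under €110.00 → 0% → €0.00
Olive oil (1 L) €15.66: unprepared groceries → 4% → €0.6264
Orange juice (64 oz) €6.91: unprepared groceries → 4% → €0.2764
Pasta (2 lb) €3.14: unprepared groceries → 4% → €0.1256
Tennis racket €119.05: sporting goods, €110.00 or more → 7.25% → €8.631125
AA batteries (8-pack) €11.43: everything else → 4.75% → €0.542925
Basketball €30.38: sporting goods, under €110.00 → 0% → €0.00
Peanut butter €3.29: unprepared groceries → 4% → €0.1316
Wool sweater €71.56: clothing & footwear → 3.25% → €2.3257
Wall clock €43.87: everything else → 4.75% → €2.083825
Subtotal = €355.16; unrounded tax = €14.743575 → €14.74; total due = €369.90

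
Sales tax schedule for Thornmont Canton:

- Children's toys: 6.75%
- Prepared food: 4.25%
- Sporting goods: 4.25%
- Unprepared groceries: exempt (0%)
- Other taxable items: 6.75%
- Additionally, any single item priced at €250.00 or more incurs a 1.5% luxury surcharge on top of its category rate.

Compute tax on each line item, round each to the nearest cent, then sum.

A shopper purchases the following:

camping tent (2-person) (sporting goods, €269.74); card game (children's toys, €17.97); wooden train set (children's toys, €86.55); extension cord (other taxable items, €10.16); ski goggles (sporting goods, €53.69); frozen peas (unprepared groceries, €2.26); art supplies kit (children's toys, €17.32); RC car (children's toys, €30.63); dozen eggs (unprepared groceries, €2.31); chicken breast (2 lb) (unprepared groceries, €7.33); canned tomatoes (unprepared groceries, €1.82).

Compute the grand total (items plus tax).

€528.55

Camping tent (2-person) €269.74: sporting goods → 4.25% + 1.5% surcharge = 5.75% → €15.51
Card game €17.97: children's toys → 6.75% → €1.21
Wooden train set €86.55: children's toys → 6.75% → €5.84
Extension cord €10.16: other taxable items → 6.75% → €0.69
Ski goggles €53.69: sporting goods → 4.25% → €2.28
Frozen peas €2.26: unprepared groceries → 0% → €0.00
Art supplies kit €17.32: children's toys → 6.75% → €1.17
RC car €30.63: children's toys → 6.75% → €2.07
Dozen eggs €2.31: unprepared groceries → 0% → €0.00
Chicken breast (2 lb) €7.33: unprepared groceries → 0% → €0.00
Canned tomatoes €1.82: unprepared groceries → 0% → €0.00
Subtotal = €499.78; tax = €28.77; total due = €528.55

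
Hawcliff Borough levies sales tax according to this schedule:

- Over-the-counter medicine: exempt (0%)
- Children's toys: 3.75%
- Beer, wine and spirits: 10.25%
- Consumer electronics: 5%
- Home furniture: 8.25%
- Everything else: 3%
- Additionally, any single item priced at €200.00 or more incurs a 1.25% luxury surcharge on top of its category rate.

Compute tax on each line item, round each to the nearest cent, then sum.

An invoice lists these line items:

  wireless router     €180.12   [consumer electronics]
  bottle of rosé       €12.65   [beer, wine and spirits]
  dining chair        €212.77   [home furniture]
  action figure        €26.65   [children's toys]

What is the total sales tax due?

Wireless router €180.12: consumer electronics → 5% → €9.01
Bottle of rosé €12.65: beer, wine and spirits → 10.25% → €1.30
Dining chair €212.77: home furniture → 8.25% + 1.25% surcharge = 9.5% → €20.21
Action figure €26.65: children's toys → 3.75% → €1.00
Total tax = €9.01 + €1.30 + €20.21 + €1.00 = €31.52

€31.52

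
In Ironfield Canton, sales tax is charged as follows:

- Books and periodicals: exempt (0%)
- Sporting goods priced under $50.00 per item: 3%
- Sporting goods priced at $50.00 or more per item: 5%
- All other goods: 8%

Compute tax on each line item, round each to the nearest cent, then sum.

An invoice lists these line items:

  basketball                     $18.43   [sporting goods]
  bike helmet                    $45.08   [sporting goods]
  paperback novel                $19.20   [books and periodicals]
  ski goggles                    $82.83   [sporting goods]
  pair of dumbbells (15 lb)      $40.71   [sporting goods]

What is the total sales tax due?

$7.26

Basketball $18.43: sporting goods, under $50.00 → 3% → $0.55
Bike helmet $45.08: sporting goods, under $50.00 → 3% → $1.35
Paperback novel $19.20: books and periodicals → 0% → $0.00
Ski goggles $82.83: sporting goods, $50.00 or more → 5% → $4.14
Pair of dumbbells (15 lb) $40.71: sporting goods, under $50.00 → 3% → $1.22
Total tax = $0.55 + $1.35 + $4.14 + $1.22 = $7.26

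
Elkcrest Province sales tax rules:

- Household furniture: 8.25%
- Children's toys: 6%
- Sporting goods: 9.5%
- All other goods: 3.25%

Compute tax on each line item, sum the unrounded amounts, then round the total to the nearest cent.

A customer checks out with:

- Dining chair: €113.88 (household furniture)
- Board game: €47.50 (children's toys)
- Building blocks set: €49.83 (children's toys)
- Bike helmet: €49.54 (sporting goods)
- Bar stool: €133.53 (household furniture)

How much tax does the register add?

Dining chair €113.88: household furniture → 8.25% → €9.3951
Board game €47.50: children's toys → 6% → €2.85
Building blocks set €49.83: children's toys → 6% → €2.9898
Bike helmet €49.54: sporting goods → 9.5% → €4.7063
Bar stool €133.53: household furniture → 8.25% → €11.016225
Unrounded tax sum = €30.957425 → €30.96

€30.96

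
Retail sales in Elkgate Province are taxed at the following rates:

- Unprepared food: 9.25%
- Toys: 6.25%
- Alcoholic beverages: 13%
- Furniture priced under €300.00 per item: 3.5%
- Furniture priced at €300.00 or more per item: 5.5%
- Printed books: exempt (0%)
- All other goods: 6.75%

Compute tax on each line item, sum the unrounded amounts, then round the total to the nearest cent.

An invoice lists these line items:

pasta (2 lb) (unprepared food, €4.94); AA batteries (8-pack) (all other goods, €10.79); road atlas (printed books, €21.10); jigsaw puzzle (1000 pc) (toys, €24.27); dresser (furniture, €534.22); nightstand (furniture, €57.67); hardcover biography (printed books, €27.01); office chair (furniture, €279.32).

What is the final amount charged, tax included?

Pasta (2 lb) €4.94: unprepared food → 9.25% → €0.45695
AA batteries (8-pack) €10.79: all other goods → 6.75% → €0.728325
Road atlas €21.10: printed books → 0% → €0.00
Jigsaw puzzle (1000 pc) €24.27: toys → 6.25% → €1.516875
Dresser €534.22: furniture, €300.00 or more → 5.5% → €29.3821
Nightstand €57.67: furniture, under €300.00 → 3.5% → €2.01845
Hardcover biography €27.01: printed books → 0% → €0.00
Office chair €279.32: furniture, under €300.00 → 3.5% → €9.7762
Subtotal = €959.32; unrounded tax = €43.8789 → €43.88; total due = €1003.20

€1003.20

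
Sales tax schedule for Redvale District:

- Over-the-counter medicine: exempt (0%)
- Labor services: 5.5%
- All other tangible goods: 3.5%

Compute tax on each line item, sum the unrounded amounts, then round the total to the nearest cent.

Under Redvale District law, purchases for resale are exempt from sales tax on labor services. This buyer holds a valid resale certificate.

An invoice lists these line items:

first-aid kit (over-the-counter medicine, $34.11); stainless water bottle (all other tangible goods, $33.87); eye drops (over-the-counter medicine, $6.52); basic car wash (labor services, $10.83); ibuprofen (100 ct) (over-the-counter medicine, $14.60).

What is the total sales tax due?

First-aid kit $34.11: over-the-counter medicine → 0% → $0.00
Stainless water bottle $33.87: all other tangible goods → 3.5% → $1.18545
Eye drops $6.52: over-the-counter medicine → 0% → $0.00
Basic car wash $10.83: labor services, buyer-exempt → 0% → $0.00
Ibuprofen (100 ct) $14.60: over-the-counter medicine → 0% → $0.00
Unrounded tax sum = $1.18545 → $1.19

$1.19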